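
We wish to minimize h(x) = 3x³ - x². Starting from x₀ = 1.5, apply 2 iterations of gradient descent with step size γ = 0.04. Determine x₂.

0.638604

h′(x) = 9x² - 2x
x₁ = 1.5 − 0.04·17.25 = 0.81
x₂ = 0.81 − 0.04·4.2849 = 0.638604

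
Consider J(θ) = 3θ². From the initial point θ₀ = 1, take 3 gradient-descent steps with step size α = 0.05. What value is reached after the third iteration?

J′(θ) = 6θ
Step 1: J′(1) = 6; θ₁ = 1 − 0.05·6 = 0.7
Step 2: J′(0.7) = 4.2; θ₂ = 0.7 − 0.05·4.2 = 0.49
Step 3: J′(0.49) = 2.94; θ₃ = 0.49 − 0.05·2.94 = 0.343

0.343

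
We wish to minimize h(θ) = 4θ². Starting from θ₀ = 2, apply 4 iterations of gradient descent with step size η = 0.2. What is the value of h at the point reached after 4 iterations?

0.26873856

h′(θ) = 8θ
Step 1: h′(2) = 16; θ₁ = 2 − 0.2·16 = -1.2
Step 2: h′(-1.2) = -9.6; θ₂ = -1.2 − 0.2·(-9.6) = 0.72
Step 3: h′(0.72) = 5.76; θ₃ = 0.72 − 0.2·5.76 = -0.432
Step 4: h′(-0.432) = -3.456; θ₄ = -0.432 − 0.2·(-3.456) = 0.2592
h(0.2592) = 0.26873856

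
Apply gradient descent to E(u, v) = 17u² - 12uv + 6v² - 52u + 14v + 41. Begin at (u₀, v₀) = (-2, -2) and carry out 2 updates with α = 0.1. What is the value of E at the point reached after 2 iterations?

∇E = (34u - 12v - 52, -12u + 12v + 14)
(u₁, v₁) = (-2, -2) − 0.1·(-96, 14) = (7.6, -3.4)
(u₂, v₂) = (7.6, -3.4) − 0.1·(247.2, -118) = (-17.12, 8.4)
E(-17.12, 8.4) = 8180.5008

8180.5008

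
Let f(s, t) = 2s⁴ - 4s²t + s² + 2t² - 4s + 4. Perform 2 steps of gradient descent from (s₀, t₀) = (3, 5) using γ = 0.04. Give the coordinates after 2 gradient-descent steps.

(-2.09763584, 4.873024)

∇f = (8s³ - 8st + 2s - 4, -4s² + 4t)
Step 1: at (3, 5), ∇f = (98, -16) → (3, 5) − 0.04·(98, -16) = (-0.92, 5.64)
Step 2: at (-0.92, 5.64), ∇f = (29.440896, 19.1744) → (-0.92, 5.64) − 0.04·(29.440896, 19.1744) = (-2.09763584, 4.873024)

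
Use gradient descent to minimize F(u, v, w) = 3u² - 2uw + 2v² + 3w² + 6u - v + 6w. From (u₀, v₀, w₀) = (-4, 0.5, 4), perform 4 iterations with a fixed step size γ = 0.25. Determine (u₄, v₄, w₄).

(-5.5, 0.25, 2.5)

∇F = (6u - 2w + 6, 4v - 1, -2u + 6w + 6)
(u₁, v₁, w₁) = (-4, 0.5, 4) − 0.25·(-26, 1, 38) = (2.5, 0.25, -5.5)
(u₂, v₂, w₂) = (2.5, 0.25, -5.5) − 0.25·(32, 0, -32) = (-5.5, 0.25, 2.5)
(u₃, v₃, w₃) = (-5.5, 0.25, 2.5) − 0.25·(-32, 0, 32) = (2.5, 0.25, -5.5)
(u₄, v₄, w₄) = (2.5, 0.25, -5.5) − 0.25·(32, 0, -32) = (-5.5, 0.25, 2.5)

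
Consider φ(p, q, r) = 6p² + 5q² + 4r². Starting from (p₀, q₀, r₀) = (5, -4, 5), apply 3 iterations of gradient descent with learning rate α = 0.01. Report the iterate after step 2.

(3.872, -3.24, 4.232)

∇φ = (12p, 10q, 8r)
Step 1: at (5, -4, 5), ∇φ = (60, -40, 40) → (5, -4, 5) − 0.01·(60, -40, 40) = (4.4, -3.6, 4.6)
Step 2: at (4.4, -3.6, 4.6), ∇φ = (52.8, -36, 36.8) → (4.4, -3.6, 4.6) − 0.01·(52.8, -36, 36.8) = (3.872, -3.24, 4.232)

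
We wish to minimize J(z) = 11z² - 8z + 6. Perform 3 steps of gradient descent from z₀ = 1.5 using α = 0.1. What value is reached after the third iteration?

J′(z) = 22z - 8
Step 1: J′(1.5) = 25; z₁ = 1.5 − 0.1·25 = -1
Step 2: J′(-1) = -30; z₂ = -1 − 0.1·(-30) = 2
Step 3: J′(2) = 36; z₃ = 2 − 0.1·36 = -1.6

-1.6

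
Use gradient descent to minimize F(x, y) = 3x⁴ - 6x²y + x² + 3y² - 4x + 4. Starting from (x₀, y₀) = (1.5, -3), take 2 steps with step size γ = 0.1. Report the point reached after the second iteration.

∇F = (12x³ - 12xy + 2x - 4, -6x² + 6y)
Step 1: at (1.5, -3), ∇F = (93.5, -31.5) → (1.5, -3) − 0.1·(93.5, -31.5) = (-7.85, 0.15)
Step 2: at (-7.85, 0.15), ∇F = (-5810.4095, -368.835) → (-7.85, 0.15) − 0.1·(-5810.4095, -368.835) = (573.19095, 37.0335)

(573.19095, 37.0335)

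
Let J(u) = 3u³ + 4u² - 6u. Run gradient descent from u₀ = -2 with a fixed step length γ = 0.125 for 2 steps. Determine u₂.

-15.0703125

J′(u) = 9u² + 8u - 6
Step 1: J′(-2) = 14; u₁ = -2 − 0.125·14 = -3.75
Step 2: J′(-3.75) = 90.5625; u₂ = -3.75 − 0.125·90.5625 = -15.0703125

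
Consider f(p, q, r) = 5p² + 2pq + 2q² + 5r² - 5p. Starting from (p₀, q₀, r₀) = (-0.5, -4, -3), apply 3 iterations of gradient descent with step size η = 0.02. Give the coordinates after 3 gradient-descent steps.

(0.341984, -3.098048, -1.536)

∇f = (10p + 2q - 5, 2p + 4q, 10r)
Step 1: at (-0.5, -4, -3), ∇f = (-18, -17, -30) → (-0.5, -4, -3) − 0.02·(-18, -17, -30) = (-0.14, -3.66, -2.4)
Step 2: at (-0.14, -3.66, -2.4), ∇f = (-13.72, -14.92, -24) → (-0.14, -3.66, -2.4) − 0.02·(-13.72, -14.92, -24) = (0.1344, -3.3616, -1.92)
Step 3: at (0.1344, -3.3616, -1.92), ∇f = (-10.3792, -13.1776, -19.2) → (0.1344, -3.3616, -1.92) − 0.02·(-10.3792, -13.1776, -19.2) = (0.341984, -3.098048, -1.536)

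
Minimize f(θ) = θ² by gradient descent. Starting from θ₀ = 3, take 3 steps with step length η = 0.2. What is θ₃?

0.648

f′(θ) = 2θ
Step 1: f′(3) = 6; θ₁ = 3 − 0.2·6 = 1.8
Step 2: f′(1.8) = 3.6; θ₂ = 1.8 − 0.2·3.6 = 1.08
Step 3: f′(1.08) = 2.16; θ₃ = 1.08 − 0.2·2.16 = 0.648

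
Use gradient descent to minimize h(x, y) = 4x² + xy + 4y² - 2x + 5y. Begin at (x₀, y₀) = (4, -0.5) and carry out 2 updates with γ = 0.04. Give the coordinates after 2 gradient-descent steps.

∇h = (8x + y - 2, x + 8y + 5)
Step 1: at (4, -0.5), ∇h = (29.5, 5) → (4, -0.5) − 0.04·(29.5, 5) = (2.82, -0.7)
Step 2: at (2.82, -0.7), ∇h = (19.86, 2.22) → (2.82, -0.7) − 0.04·(19.86, 2.22) = (2.0256, -0.7888)

(2.0256, -0.7888)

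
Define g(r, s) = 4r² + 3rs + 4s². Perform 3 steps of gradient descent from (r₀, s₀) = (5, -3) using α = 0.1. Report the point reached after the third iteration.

∇g = (8r + 3s, 3r + 8s)
Step 1: at (5, -3), ∇g = (31, -9) → (5, -3) − 0.1·(31, -9) = (1.9, -2.1)
Step 2: at (1.9, -2.1), ∇g = (8.9, -11.1) → (1.9, -2.1) − 0.1·(8.9, -11.1) = (1.01, -0.99)
Step 3: at (1.01, -0.99), ∇g = (5.11, -4.89) → (1.01, -0.99) − 0.1·(5.11, -4.89) = (0.499, -0.501)

(0.499, -0.501)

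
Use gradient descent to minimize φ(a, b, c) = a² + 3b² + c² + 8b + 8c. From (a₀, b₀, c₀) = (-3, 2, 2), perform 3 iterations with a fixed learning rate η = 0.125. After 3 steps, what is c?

∇φ = (2a, 6b + 8, 2c + 8)
(a₁, b₁, c₁) = (-3, 2, 2) − 0.125·(-6, 20, 12) = (-2.25, -0.5, 0.5)
(a₂, b₂, c₂) = (-2.25, -0.5, 0.5) − 0.125·(-4.5, 5, 9) = (-1.6875, -1.125, -0.625)
(a₃, b₃, c₃) = (-1.6875, -1.125, -0.625) − 0.125·(-3.375, 1.25, 6.75) = (-1.265625, -1.28125, -1.46875)
c = -1.46875

-1.46875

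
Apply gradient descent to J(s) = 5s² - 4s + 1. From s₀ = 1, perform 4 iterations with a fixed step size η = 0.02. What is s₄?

0.64576

J′(s) = 10s - 4
Step 1: J′(1) = 6; s₁ = 1 − 0.02·6 = 0.88
Step 2: J′(0.88) = 4.8; s₂ = 0.88 − 0.02·4.8 = 0.784
Step 3: J′(0.784) = 3.84; s₃ = 0.784 − 0.02·3.84 = 0.7072
Step 4: J′(0.7072) = 3.072; s₄ = 0.7072 − 0.02·3.072 = 0.64576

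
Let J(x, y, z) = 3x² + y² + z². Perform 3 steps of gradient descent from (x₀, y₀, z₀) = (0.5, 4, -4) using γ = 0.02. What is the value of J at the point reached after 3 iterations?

25.39655233536

∇J = (6x, 2y, 2z)
(x₁, y₁, z₁) = (0.5, 4, -4) − 0.02·(3, 8, -8) = (0.44, 3.84, -3.84)
(x₂, y₂, z₂) = (0.44, 3.84, -3.84) − 0.02·(2.64, 7.68, -7.68) = (0.3872, 3.6864, -3.6864)
(x₃, y₃, z₃) = (0.3872, 3.6864, -3.6864) − 0.02·(2.3232, 7.3728, -7.3728) = (0.340736, 3.538944, -3.538944)
J(0.340736, 3.538944, -3.538944) = 25.39655233536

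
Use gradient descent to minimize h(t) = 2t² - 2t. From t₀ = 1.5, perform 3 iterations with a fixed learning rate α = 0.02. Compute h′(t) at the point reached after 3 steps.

h′(t) = 4t - 2
Step 1: h′(1.5) = 4; t₁ = 1.5 − 0.02·4 = 1.42
Step 2: h′(1.42) = 3.68; t₂ = 1.42 − 0.02·3.68 = 1.3464
Step 3: h′(1.3464) = 3.3856; t₃ = 1.3464 − 0.02·3.3856 = 1.278688
h′(t) at (1.278688) = 3.114752

3.114752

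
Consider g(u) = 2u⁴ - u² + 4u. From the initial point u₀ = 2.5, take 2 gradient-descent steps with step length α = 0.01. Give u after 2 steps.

g′(u) = 8u³ - 2u + 4
u₁ = 2.5 − 0.01·124 = 1.26
u₂ = 1.26 − 0.01·17.483008 = 1.08516992

1.08516992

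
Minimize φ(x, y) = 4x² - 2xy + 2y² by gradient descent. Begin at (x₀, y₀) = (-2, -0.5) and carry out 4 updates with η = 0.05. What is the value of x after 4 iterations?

-0.3844

∇φ = (8x - 2y, -2x + 4y)
(x₁, y₁) = (-2, -0.5) − 0.05·(-15, 2) = (-1.25, -0.6)
(x₂, y₂) = (-1.25, -0.6) − 0.05·(-8.8, 0.1) = (-0.81, -0.605)
(x₃, y₃) = (-0.81, -0.605) − 0.05·(-5.27, -0.8) = (-0.5465, -0.565)
(x₄, y₄) = (-0.5465, -0.565) − 0.05·(-3.242, -1.167) = (-0.3844, -0.50665)
x = -0.3844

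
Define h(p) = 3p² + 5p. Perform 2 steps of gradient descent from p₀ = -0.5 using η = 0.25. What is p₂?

-0.75

h′(p) = 6p + 5
p₁ = -0.5 − 0.25·2 = -1
p₂ = -1 − 0.25·(-1) = -0.75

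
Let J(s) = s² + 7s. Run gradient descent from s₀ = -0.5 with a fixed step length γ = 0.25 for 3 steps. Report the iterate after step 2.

J′(s) = 2s + 7
Step 1: J′(-0.5) = 6; s₁ = -0.5 − 0.25·6 = -2
Step 2: J′(-2) = 3; s₂ = -2 − 0.25·3 = -2.75

-2.75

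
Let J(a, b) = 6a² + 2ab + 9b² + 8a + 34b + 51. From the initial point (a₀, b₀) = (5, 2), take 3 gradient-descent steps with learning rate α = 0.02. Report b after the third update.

∇J = (12a + 2b + 8, 2a + 18b + 34)
(a₁, b₁) = (5, 2) − 0.02·(72, 80) = (3.56, 0.4)
(a₂, b₂) = (3.56, 0.4) − 0.02·(51.52, 48.32) = (2.5296, -0.5664)
(a₃, b₃) = (2.5296, -0.5664) − 0.02·(37.2224, 28.864) = (1.785152, -1.14368)
b = -1.14368

-1.14368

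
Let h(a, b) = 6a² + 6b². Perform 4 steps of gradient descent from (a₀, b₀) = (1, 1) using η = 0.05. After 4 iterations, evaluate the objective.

0.00786432

∇h = (12a, 12b)
Step 1: at (1, 1), ∇h = (12, 12) → (1, 1) − 0.05·(12, 12) = (0.4, 0.4)
Step 2: at (0.4, 0.4), ∇h = (4.8, 4.8) → (0.4, 0.4) − 0.05·(4.8, 4.8) = (0.16, 0.16)
Step 3: at (0.16, 0.16), ∇h = (1.92, 1.92) → (0.16, 0.16) − 0.05·(1.92, 1.92) = (0.064, 0.064)
Step 4: at (0.064, 0.064), ∇h = (0.768, 0.768) → (0.064, 0.064) − 0.05·(0.768, 0.768) = (0.0256, 0.0256)
h(0.0256, 0.0256) = 0.00786432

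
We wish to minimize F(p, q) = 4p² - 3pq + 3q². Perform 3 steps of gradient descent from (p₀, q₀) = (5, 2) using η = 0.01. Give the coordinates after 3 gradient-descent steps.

∇F = (8p - 3q, -3p + 6q)
(p₁, q₁) = (5, 2) − 0.01·(34, -3) = (4.66, 2.03)
(p₂, q₂) = (4.66, 2.03) − 0.01·(31.19, -1.8) = (4.3481, 2.048)
(p₃, q₃) = (4.3481, 2.048) − 0.01·(28.6408, -0.7563) = (4.061692, 2.055563)

(4.061692, 2.055563)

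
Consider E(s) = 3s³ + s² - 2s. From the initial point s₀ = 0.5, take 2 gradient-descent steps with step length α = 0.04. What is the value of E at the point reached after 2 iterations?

E′(s) = 9s² + 2s - 2
Step 1: E′(0.5) = 1.25; s₁ = 0.5 − 0.04·1.25 = 0.45
Step 2: E′(0.45) = 0.7225; s₂ = 0.45 − 0.04·0.7225 = 0.4211
E(0.4211) = -0.440859852207

-0.440859852207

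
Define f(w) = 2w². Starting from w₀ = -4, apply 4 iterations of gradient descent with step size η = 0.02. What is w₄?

f′(w) = 4w
w₁ = -4 − 0.02·(-16) = -3.68
w₂ = -3.68 − 0.02·(-14.72) = -3.3856
w₃ = -3.3856 − 0.02·(-13.5424) = -3.114752
w₄ = -3.114752 − 0.02·(-12.459008) = -2.86557184

-2.86557184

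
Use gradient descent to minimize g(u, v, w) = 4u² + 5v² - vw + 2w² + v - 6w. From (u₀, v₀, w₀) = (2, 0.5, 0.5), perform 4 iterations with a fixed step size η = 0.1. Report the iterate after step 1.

∇g = (8u, 10v - w + 1, -v + 4w - 6)
(u₁, v₁, w₁) = (2, 0.5, 0.5) − 0.1·(16, 5.5, -4.5) = (0.4, -0.05, 0.95)

(0.4, -0.05, 0.95)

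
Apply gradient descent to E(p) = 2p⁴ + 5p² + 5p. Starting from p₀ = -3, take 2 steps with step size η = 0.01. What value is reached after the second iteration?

E′(p) = 8p³ + 10p + 5
p₁ = -3 − 0.01·(-241) = -0.59
p₂ = -0.59 − 0.01·(-2.543032) = -0.56456968

-0.56456968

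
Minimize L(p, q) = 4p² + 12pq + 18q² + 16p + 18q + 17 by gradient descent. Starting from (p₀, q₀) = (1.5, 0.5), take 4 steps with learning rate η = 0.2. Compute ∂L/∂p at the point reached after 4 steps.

54675.1008

∇L = (8p + 12q + 16, 12p + 36q + 18)
(p₁, q₁) = (1.5, 0.5) − 0.2·(34, 54) = (-5.3, -10.3)
(p₂, q₂) = (-5.3, -10.3) − 0.2·(-150, -416.4) = (24.7, 72.98)
(p₃, q₃) = (24.7, 72.98) − 0.2·(1089.36, 2941.68) = (-193.172, -515.356)
(p₄, q₄) = (-193.172, -515.356) − 0.2·(-7713.648, -20852.88) = (1349.5576, 3655.22)
∂L/∂p at (1349.5576, 3655.22) = 54675.1008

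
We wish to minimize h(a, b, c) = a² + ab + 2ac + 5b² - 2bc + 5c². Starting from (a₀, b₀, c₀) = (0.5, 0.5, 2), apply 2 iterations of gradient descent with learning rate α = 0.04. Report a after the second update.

0.144

∇h = (2a + b + 2c, a + 10b - 2c, 2a - 2b + 10c)
(a₁, b₁, c₁) = (0.5, 0.5, 2) − 0.04·(5.5, 1.5, 20) = (0.28, 0.44, 1.2)
(a₂, b₂, c₂) = (0.28, 0.44, 1.2) − 0.04·(3.4, 2.28, 11.68) = (0.144, 0.3488, 0.7328)
a = 0.144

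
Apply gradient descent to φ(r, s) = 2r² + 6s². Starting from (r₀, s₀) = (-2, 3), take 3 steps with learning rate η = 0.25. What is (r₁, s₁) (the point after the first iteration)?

(0, -6)

∇φ = (4r, 12s)
Step 1: at (-2, 3), ∇φ = (-8, 36) → (-2, 3) − 0.25·(-8, 36) = (0, -6)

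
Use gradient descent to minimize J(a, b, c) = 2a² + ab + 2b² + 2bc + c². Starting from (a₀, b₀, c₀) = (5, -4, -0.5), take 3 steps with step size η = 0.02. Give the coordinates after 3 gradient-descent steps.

(4.101136, -3.338144, -0.008928)

∇J = (4a + b, a + 4b + 2c, 2b + 2c)
Step 1: at (5, -4, -0.5), ∇J = (16, -12, -9) → (5, -4, -0.5) − 0.02·(16, -12, -9) = (4.68, -3.76, -0.32)
Step 2: at (4.68, -3.76, -0.32), ∇J = (14.96, -11, -8.16) → (4.68, -3.76, -0.32) − 0.02·(14.96, -11, -8.16) = (4.3808, -3.54, -0.1568)
Step 3: at (4.3808, -3.54, -0.1568), ∇J = (13.9832, -10.0928, -7.3936) → (4.3808, -3.54, -0.1568) − 0.02·(13.9832, -10.0928, -7.3936) = (4.101136, -3.338144, -0.008928)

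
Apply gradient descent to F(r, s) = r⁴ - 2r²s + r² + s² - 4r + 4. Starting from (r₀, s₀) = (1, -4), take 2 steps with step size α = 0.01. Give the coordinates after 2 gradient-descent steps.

(0.69362528, -3.808552)

∇F = (4r³ - 4rs + 2r - 4, -2r² + 2s)
(r₁, s₁) = (1, -4) − 0.01·(18, -10) = (0.82, -3.9)
(r₂, s₂) = (0.82, -3.9) − 0.01·(12.637472, -9.1448) = (0.69362528, -3.808552)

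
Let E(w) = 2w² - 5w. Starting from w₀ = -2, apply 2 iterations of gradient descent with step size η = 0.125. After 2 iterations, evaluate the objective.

E′(w) = 4w - 5
w₁ = -2 − 0.125·(-13) = -0.375
w₂ = -0.375 − 0.125·(-6.5) = 0.4375
E(0.4375) = -1.8046875

-1.8046875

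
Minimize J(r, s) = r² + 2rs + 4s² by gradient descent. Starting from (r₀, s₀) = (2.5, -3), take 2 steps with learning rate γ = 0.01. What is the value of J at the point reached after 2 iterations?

20.85025584

∇J = (2r + 2s, 2r + 8s)
Step 1: at (2.5, -3), ∇J = (-1, -19) → (2.5, -3) − 0.01·(-1, -19) = (2.51, -2.81)
Step 2: at (2.51, -2.81), ∇J = (-0.6, -17.46) → (2.51, -2.81) − 0.01·(-0.6, -17.46) = (2.516, -2.6354)
J(2.516, -2.6354) = 20.85025584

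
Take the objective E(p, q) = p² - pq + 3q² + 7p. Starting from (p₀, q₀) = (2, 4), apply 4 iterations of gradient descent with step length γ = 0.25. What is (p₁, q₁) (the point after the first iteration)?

(0.25, -1.5)

∇E = (2p - q + 7, -p + 6q)
Step 1: at (2, 4), ∇E = (7, 22) → (2, 4) − 0.25·(7, 22) = (0.25, -1.5)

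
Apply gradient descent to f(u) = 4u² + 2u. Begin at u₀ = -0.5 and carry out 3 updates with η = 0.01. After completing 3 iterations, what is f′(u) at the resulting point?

-1.557376

f′(u) = 8u + 2
u₁ = -0.5 − 0.01·(-2) = -0.48
u₂ = -0.48 − 0.01·(-1.84) = -0.4616
u₃ = -0.4616 − 0.01·(-1.6928) = -0.444672
f′(u) at (-0.444672) = -1.557376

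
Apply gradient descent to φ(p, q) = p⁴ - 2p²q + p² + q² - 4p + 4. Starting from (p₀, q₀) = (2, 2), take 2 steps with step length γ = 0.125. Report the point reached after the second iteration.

∇φ = (4p³ - 4pq + 2p - 4, -2p² + 2q)
(p₁, q₁) = (2, 2) − 0.125·(16, -4) = (0, 2.5)
(p₂, q₂) = (0, 2.5) − 0.125·(-4, 5) = (0.5, 1.875)

(0.5, 1.875)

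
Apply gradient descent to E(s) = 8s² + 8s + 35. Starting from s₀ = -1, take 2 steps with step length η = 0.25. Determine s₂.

E′(s) = 16s + 8
Step 1: E′(-1) = -8; s₁ = -1 − 0.25·(-8) = 1
Step 2: E′(1) = 24; s₂ = 1 − 0.25·24 = -5

-5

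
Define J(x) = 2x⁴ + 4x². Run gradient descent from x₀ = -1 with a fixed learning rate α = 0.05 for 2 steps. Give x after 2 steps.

J′(x) = 8x³ + 8x
x₁ = -1 − 0.05·(-16) = -0.2
x₂ = -0.2 − 0.05·(-1.664) = -0.1168

-0.1168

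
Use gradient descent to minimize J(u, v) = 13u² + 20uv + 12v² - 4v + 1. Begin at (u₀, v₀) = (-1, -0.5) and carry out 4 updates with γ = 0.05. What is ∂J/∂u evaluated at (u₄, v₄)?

∇J = (26u + 20v, 20u + 24v - 4)
(u₁, v₁) = (-1, -0.5) − 0.05·(-36, -36) = (0.8, 1.3)
(u₂, v₂) = (0.8, 1.3) − 0.05·(46.8, 43.2) = (-1.54, -0.86)
(u₃, v₃) = (-1.54, -0.86) − 0.05·(-57.24, -55.44) = (1.322, 1.912)
(u₄, v₄) = (1.322, 1.912) − 0.05·(72.612, 68.328) = (-2.3086, -1.5044)
∂J/∂u at (-2.3086, -1.5044) = -90.1116

-90.1116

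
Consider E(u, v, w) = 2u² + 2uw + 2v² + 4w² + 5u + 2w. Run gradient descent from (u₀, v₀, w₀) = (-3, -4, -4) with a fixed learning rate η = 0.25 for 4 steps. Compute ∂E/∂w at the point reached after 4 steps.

-76.5

∇E = (4u + 2w + 5, 4v, 2u + 8w + 2)
Step 1: at (-3, -4, -4), ∇E = (-15, -16, -36) → (-3, -4, -4) − 0.25·(-15, -16, -36) = (0.75, 0, 5)
Step 2: at (0.75, 0, 5), ∇E = (18, 0, 43.5) → (0.75, 0, 5) − 0.25·(18, 0, 43.5) = (-3.75, 0, -5.875)
Step 3: at (-3.75, 0, -5.875), ∇E = (-21.75, 0, -52.5) → (-3.75, 0, -5.875) − 0.25·(-21.75, 0, -52.5) = (1.6875, 0, 7.25)
Step 4: at (1.6875, 0, 7.25), ∇E = (26.25, 0, 63.375) → (1.6875, 0, 7.25) − 0.25·(26.25, 0, 63.375) = (-4.875, 0, -8.59375)
∂E/∂w at (-4.875, 0, -8.59375) = -76.5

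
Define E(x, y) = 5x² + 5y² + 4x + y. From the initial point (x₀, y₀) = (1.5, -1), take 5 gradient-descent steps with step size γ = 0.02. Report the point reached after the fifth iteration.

∇E = (10x + 4, 10y + 1)
(x₁, y₁) = (1.5, -1) − 0.02·(19, -9) = (1.12, -0.82)
(x₂, y₂) = (1.12, -0.82) − 0.02·(15.2, -7.2) = (0.816, -0.676)
(x₃, y₃) = (0.816, -0.676) − 0.02·(12.16, -5.76) = (0.5728, -0.5608)
(x₄, y₄) = (0.5728, -0.5608) − 0.02·(9.728, -4.608) = (0.37824, -0.46864)
(x₅, y₅) = (0.37824, -0.46864) − 0.02·(7.7824, -3.6864) = (0.222592, -0.394912)

(0.222592, -0.394912)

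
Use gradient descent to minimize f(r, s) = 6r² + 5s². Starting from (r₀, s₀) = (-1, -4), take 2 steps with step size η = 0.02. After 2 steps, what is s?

∇f = (12r, 10s)
Step 1: at (-1, -4), ∇f = (-12, -40) → (-1, -4) − 0.02·(-12, -40) = (-0.76, -3.2)
Step 2: at (-0.76, -3.2), ∇f = (-9.12, -32) → (-0.76, -3.2) − 0.02·(-9.12, -32) = (-0.5776, -2.56)
s = -2.56

-2.56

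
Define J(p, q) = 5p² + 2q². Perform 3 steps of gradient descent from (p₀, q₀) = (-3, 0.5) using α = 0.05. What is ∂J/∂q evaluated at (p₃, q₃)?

1.024

∇J = (10p, 4q)
Step 1: at (-3, 0.5), ∇J = (-30, 2) → (-3, 0.5) − 0.05·(-30, 2) = (-1.5, 0.4)
Step 2: at (-1.5, 0.4), ∇J = (-15, 1.6) → (-1.5, 0.4) − 0.05·(-15, 1.6) = (-0.75, 0.32)
Step 3: at (-0.75, 0.32), ∇J = (-7.5, 1.28) → (-0.75, 0.32) − 0.05·(-7.5, 1.28) = (-0.375, 0.256)
∂J/∂q at (-0.375, 0.256) = 1.024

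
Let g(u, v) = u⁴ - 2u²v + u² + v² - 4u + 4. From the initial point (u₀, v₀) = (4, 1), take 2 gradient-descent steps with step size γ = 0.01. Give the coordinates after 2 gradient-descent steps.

∇g = (4u³ - 4uv + 2u - 4, -2u² + 2v)
Step 1: at (4, 1), ∇g = (244, -30) → (4, 1) − 0.01·(244, -30) = (1.56, 1.3)
Step 2: at (1.56, 1.3), ∇g = (6.193664, -2.2672) → (1.56, 1.3) − 0.01·(6.193664, -2.2672) = (1.49806336, 1.322672)

(1.49806336, 1.322672)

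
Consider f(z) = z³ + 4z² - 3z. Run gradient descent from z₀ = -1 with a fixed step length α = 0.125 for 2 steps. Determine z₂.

0.375

f′(z) = 3z² + 8z - 3
z₁ = -1 − 0.125·(-8) = 0
z₂ = 0 − 0.125·(-3) = 0.375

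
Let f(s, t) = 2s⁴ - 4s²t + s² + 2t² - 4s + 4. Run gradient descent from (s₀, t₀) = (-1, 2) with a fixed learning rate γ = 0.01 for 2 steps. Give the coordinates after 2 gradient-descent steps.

(-1.03463936, 1.923216)

∇f = (8s³ - 8st + 2s - 4, -4s² + 4t)
(s₁, t₁) = (-1, 2) − 0.01·(2, 4) = (-1.02, 1.96)
(s₂, t₂) = (-1.02, 1.96) − 0.01·(1.463936, 3.6784) = (-1.03463936, 1.923216)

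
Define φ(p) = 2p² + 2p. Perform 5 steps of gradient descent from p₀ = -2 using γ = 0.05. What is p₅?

-0.99152

φ′(p) = 4p + 2
Step 1: φ′(-2) = -6; p₁ = -2 − 0.05·(-6) = -1.7
Step 2: φ′(-1.7) = -4.8; p₂ = -1.7 − 0.05·(-4.8) = -1.46
Step 3: φ′(-1.46) = -3.84; p₃ = -1.46 − 0.05·(-3.84) = -1.268
Step 4: φ′(-1.268) = -3.072; p₄ = -1.268 − 0.05·(-3.072) = -1.1144
Step 5: φ′(-1.1144) = -2.4576; p₅ = -1.1144 − 0.05·(-2.4576) = -0.99152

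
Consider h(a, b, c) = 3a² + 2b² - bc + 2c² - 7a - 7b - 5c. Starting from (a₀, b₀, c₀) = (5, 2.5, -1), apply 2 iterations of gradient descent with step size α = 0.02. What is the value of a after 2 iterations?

4.1352

∇h = (6a - 7, 4b - c - 7, -b + 4c - 5)
(a₁, b₁, c₁) = (5, 2.5, -1) − 0.02·(23, 4, -11.5) = (4.54, 2.42, -0.77)
(a₂, b₂, c₂) = (4.54, 2.42, -0.77) − 0.02·(20.24, 3.45, -10.5) = (4.1352, 2.351, -0.56)
a = 4.1352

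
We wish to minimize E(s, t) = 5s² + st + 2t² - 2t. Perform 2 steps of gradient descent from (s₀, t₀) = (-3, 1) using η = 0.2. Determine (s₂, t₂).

(-3.04, 0.08)

∇E = (10s + t, s + 4t - 2)
Step 1: at (-3, 1), ∇E = (-29, -1) → (-3, 1) − 0.2·(-29, -1) = (2.8, 1.2)
Step 2: at (2.8, 1.2), ∇E = (29.2, 5.6) → (2.8, 1.2) − 0.2·(29.2, 5.6) = (-3.04, 0.08)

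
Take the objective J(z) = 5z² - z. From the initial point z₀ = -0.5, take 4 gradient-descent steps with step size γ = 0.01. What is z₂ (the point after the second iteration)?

-0.386

J′(z) = 10z - 1
Step 1: J′(-0.5) = -6; z₁ = -0.5 − 0.01·(-6) = -0.44
Step 2: J′(-0.44) = -5.4; z₂ = -0.44 − 0.01·(-5.4) = -0.386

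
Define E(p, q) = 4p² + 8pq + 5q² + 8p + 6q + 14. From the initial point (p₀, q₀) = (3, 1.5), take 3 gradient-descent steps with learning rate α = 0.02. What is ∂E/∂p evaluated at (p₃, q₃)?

14.161408

∇E = (8p + 8q + 8, 8p + 10q + 6)
Step 1: at (3, 1.5), ∇E = (44, 45) → (3, 1.5) − 0.02·(44, 45) = (2.12, 0.6)
Step 2: at (2.12, 0.6), ∇E = (29.76, 28.96) → (2.12, 0.6) − 0.02·(29.76, 28.96) = (1.5248, 0.0208)
Step 3: at (1.5248, 0.0208), ∇E = (20.3648, 18.4064) → (1.5248, 0.0208) − 0.02·(20.3648, 18.4064) = (1.117504, -0.347328)
∂E/∂p at (1.117504, -0.347328) = 14.161408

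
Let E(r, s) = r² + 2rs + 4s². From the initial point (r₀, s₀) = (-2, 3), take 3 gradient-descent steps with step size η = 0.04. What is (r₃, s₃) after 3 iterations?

∇E = (2r + 2s, 2r + 8s)
Step 1: at (-2, 3), ∇E = (2, 20) → (-2, 3) − 0.04·(2, 20) = (-2.08, 2.2)
Step 2: at (-2.08, 2.2), ∇E = (0.24, 13.44) → (-2.08, 2.2) − 0.04·(0.24, 13.44) = (-2.0896, 1.6624)
Step 3: at (-2.0896, 1.6624), ∇E = (-0.8544, 9.12) → (-2.0896, 1.6624) − 0.04·(-0.8544, 9.12) = (-2.055424, 1.2976)

(-2.055424, 1.2976)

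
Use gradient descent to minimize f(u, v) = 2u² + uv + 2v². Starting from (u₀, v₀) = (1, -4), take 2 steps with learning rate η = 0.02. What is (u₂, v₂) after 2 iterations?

∇f = (4u + v, u + 4v)
(u₁, v₁) = (1, -4) − 0.02·(0, -15) = (1, -3.7)
(u₂, v₂) = (1, -3.7) − 0.02·(0.3, -13.8) = (0.994, -3.424)

(0.994, -3.424)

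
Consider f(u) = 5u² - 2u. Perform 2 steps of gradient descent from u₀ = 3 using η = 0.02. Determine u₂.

1.992

f′(u) = 10u - 2
Step 1: f′(3) = 28; u₁ = 3 − 0.02·28 = 2.44
Step 2: f′(2.44) = 22.4; u₂ = 2.44 − 0.02·22.4 = 1.992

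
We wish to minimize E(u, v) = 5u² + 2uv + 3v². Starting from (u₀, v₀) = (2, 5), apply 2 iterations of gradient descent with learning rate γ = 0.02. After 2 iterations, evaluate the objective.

∇E = (10u + 2v, 2u + 6v)
Step 1: at (2, 5), ∇E = (30, 34) → (2, 5) − 0.02·(30, 34) = (1.4, 4.32)
Step 2: at (1.4, 4.32), ∇E = (22.64, 28.72) → (1.4, 4.32) − 0.02·(22.64, 28.72) = (0.9472, 3.7456)
E(0.9472, 3.7456) = 53.67016192

53.67016192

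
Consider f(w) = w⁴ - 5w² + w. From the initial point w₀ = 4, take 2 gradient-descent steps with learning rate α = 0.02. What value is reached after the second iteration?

f′(w) = 4w³ - 10w + 1
Step 1: f′(4) = 217; w₁ = 4 − 0.02·217 = -0.34
Step 2: f′(-0.34) = 4.242784; w₂ = -0.34 − 0.02·4.242784 = -0.42485568

-0.42485568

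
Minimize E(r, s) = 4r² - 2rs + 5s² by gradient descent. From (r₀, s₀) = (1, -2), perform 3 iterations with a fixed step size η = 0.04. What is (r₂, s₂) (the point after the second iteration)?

∇E = (8r - 2s, -2r + 10s)
(r₁, s₁) = (1, -2) − 0.04·(12, -22) = (0.52, -1.12)
(r₂, s₂) = (0.52, -1.12) − 0.04·(6.4, -12.24) = (0.264, -0.6304)

(0.264, -0.6304)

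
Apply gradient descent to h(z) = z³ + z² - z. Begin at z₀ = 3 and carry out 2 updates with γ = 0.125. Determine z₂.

-1

h′(z) = 3z² + 2z - 1
z₁ = 3 − 0.125·32 = -1
z₂ = -1 − 0.125·0 = -1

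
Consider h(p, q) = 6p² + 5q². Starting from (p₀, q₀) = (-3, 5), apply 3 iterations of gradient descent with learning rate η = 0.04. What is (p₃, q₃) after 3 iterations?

∇h = (12p, 10q)
Step 1: at (-3, 5), ∇h = (-36, 50) → (-3, 5) − 0.04·(-36, 50) = (-1.56, 3)
Step 2: at (-1.56, 3), ∇h = (-18.72, 30) → (-1.56, 3) − 0.04·(-18.72, 30) = (-0.8112, 1.8)
Step 3: at (-0.8112, 1.8), ∇h = (-9.7344, 18) → (-0.8112, 1.8) − 0.04·(-9.7344, 18) = (-0.421824, 1.08)

(-0.421824, 1.08)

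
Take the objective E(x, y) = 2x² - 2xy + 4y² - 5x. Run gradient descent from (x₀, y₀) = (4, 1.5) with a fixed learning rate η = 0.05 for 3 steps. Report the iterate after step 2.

(3.26, 1.14)

∇E = (4x - 2y - 5, -2x + 8y)
(x₁, y₁) = (4, 1.5) − 0.05·(8, 4) = (3.6, 1.3)
(x₂, y₂) = (3.6, 1.3) − 0.05·(6.8, 3.2) = (3.26, 1.14)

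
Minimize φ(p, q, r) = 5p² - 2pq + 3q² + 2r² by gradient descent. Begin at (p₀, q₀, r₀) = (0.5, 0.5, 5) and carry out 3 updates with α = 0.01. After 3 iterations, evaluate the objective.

∇φ = (10p - 2q, -2p + 6q, 4r)
(p₁, q₁, r₁) = (0.5, 0.5, 5) − 0.01·(4, 2, 20) = (0.46, 0.48, 4.8)
(p₂, q₂, r₂) = (0.46, 0.48, 4.8) − 0.01·(3.64, 1.96, 19.2) = (0.4236, 0.4604, 4.608)
(p₃, q₃, r₃) = (0.4236, 0.4604, 4.608) − 0.01·(3.3152, 1.9152, 18.432) = (0.390448, 0.441248, 4.42368)
φ(0.390448, 0.441248, 4.42368) = 40.139668282624

40.139668282624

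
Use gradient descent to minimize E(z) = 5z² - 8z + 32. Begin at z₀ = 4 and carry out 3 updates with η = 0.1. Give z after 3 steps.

E′(z) = 10z - 8
z₁ = 4 − 0.1·32 = 0.8
z₂ = 0.8 − 0.1·0 = 0.8
z₃ = 0.8 − 0.1·0 = 0.8

0.8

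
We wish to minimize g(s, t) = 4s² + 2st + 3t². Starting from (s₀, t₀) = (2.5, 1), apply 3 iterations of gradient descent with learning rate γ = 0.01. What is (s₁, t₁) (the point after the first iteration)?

∇g = (8s + 2t, 2s + 6t)
Step 1: at (2.5, 1), ∇g = (22, 11) → (2.5, 1) − 0.01·(22, 11) = (2.28, 0.89)

(2.28, 0.89)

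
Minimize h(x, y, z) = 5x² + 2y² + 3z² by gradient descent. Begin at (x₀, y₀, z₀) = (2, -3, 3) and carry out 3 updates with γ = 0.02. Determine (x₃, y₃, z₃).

(1.024, -2.336064, 2.044416)

∇h = (10x, 4y, 6z)
(x₁, y₁, z₁) = (2, -3, 3) − 0.02·(20, -12, 18) = (1.6, -2.76, 2.64)
(x₂, y₂, z₂) = (1.6, -2.76, 2.64) − 0.02·(16, -11.04, 15.84) = (1.28, -2.5392, 2.3232)
(x₃, y₃, z₃) = (1.28, -2.5392, 2.3232) − 0.02·(12.8, -10.1568, 13.9392) = (1.024, -2.336064, 2.044416)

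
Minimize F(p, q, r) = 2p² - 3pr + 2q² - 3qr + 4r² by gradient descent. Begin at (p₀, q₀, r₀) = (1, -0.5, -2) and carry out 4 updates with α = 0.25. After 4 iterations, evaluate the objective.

1155.24908447265625

∇F = (4p - 3r, 4q - 3r, -3p - 3q + 8r)
(p₁, q₁, r₁) = (1, -0.5, -2) − 0.25·(10, 4, -17.5) = (-1.5, -1.5, 2.375)
(p₂, q₂, r₂) = (-1.5, -1.5, 2.375) − 0.25·(-13.125, -13.125, 28) = (1.78125, 1.78125, -4.625)
(p₃, q₃, r₃) = (1.78125, 1.78125, -4.625) − 0.25·(21, 21, -47.6875) = (-3.46875, -3.46875, 7.296875)
(p₄, q₄, r₄) = (-3.46875, -3.46875, 7.296875) − 0.25·(-35.765625, -35.765625, 79.1875) = (5.47265625, 5.47265625, -12.5)
F(5.47265625, 5.47265625, -12.5) = 1155.24908447265625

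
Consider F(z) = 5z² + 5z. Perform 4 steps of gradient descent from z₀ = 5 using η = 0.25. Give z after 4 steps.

F′(z) = 10z + 5
z₁ = 5 − 0.25·55 = -8.75
z₂ = -8.75 − 0.25·(-82.5) = 11.875
z₃ = 11.875 − 0.25·123.75 = -19.0625
z₄ = -19.0625 − 0.25·(-185.625) = 27.34375

27.34375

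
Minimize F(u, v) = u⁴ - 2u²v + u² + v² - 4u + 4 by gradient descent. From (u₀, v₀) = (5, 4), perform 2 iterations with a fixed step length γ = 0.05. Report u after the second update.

831.7934

∇F = (4u³ - 4uv + 2u - 4, -2u² + 2v)
Step 1: at (5, 4), ∇F = (426, -42) → (5, 4) − 0.05·(426, -42) = (-16.3, 6.1)
Step 2: at (-16.3, 6.1), ∇F = (-16961.868, -519.18) → (-16.3, 6.1) − 0.05·(-16961.868, -519.18) = (831.7934, 32.059)
u = 831.7934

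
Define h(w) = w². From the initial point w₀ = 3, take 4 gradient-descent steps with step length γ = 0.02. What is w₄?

2.54803968

h′(w) = 2w
Step 1: h′(3) = 6; w₁ = 3 − 0.02·6 = 2.88
Step 2: h′(2.88) = 5.76; w₂ = 2.88 − 0.02·5.76 = 2.7648
Step 3: h′(2.7648) = 5.5296; w₃ = 2.7648 − 0.02·5.5296 = 2.654208
Step 4: h′(2.654208) = 5.308416; w₄ = 2.654208 − 0.02·5.308416 = 2.54803968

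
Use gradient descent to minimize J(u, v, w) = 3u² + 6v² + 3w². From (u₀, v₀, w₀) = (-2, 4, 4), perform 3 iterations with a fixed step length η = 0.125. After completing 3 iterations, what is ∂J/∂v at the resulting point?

∇J = (6u, 12v, 6w)
Step 1: at (-2, 4, 4), ∇J = (-12, 48, 24) → (-2, 4, 4) − 0.125·(-12, 48, 24) = (-0.5, -2, 1)
Step 2: at (-0.5, -2, 1), ∇J = (-3, -24, 6) → (-0.5, -2, 1) − 0.125·(-3, -24, 6) = (-0.125, 1, 0.25)
Step 3: at (-0.125, 1, 0.25), ∇J = (-0.75, 12, 1.5) → (-0.125, 1, 0.25) − 0.125·(-0.75, 12, 1.5) = (-0.03125, -0.5, 0.0625)
∂J/∂v at (-0.03125, -0.5, 0.0625) = -6

-6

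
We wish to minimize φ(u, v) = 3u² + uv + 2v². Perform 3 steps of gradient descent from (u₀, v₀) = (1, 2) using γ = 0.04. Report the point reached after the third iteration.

(0.288896, 1.116288)

∇φ = (6u + v, u + 4v)
Step 1: at (1, 2), ∇φ = (8, 9) → (1, 2) − 0.04·(8, 9) = (0.68, 1.64)
Step 2: at (0.68, 1.64), ∇φ = (5.72, 7.24) → (0.68, 1.64) − 0.04·(5.72, 7.24) = (0.4512, 1.3504)
Step 3: at (0.4512, 1.3504), ∇φ = (4.0576, 5.8528) → (0.4512, 1.3504) − 0.04·(4.0576, 5.8528) = (0.288896, 1.116288)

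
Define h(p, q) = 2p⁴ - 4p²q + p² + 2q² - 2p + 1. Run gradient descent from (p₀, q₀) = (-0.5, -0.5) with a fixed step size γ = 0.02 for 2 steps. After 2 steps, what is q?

∇h = (8p³ - 8pq + 2p - 2, -4p² + 4q)
Step 1: at (-0.5, -0.5), ∇h = (-6, -3) → (-0.5, -0.5) − 0.02·(-6, -3) = (-0.38, -0.44)
Step 2: at (-0.38, -0.44), ∇h = (-4.536576, -2.3376) → (-0.38, -0.44) − 0.02·(-4.536576, -2.3376) = (-0.28926848, -0.393248)
q = -0.393248

-0.393248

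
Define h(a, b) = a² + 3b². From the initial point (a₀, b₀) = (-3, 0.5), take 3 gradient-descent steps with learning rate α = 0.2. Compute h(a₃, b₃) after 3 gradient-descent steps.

∇h = (2a, 6b)
(a₁, b₁) = (-3, 0.5) − 0.2·(-6, 3) = (-1.8, -0.1)
(a₂, b₂) = (-1.8, -0.1) − 0.2·(-3.6, -0.6) = (-1.08, 0.02)
(a₃, b₃) = (-1.08, 0.02) − 0.2·(-2.16, 0.12) = (-0.648, -0.004)
h(-0.648, -0.004) = 0.419952

0.419952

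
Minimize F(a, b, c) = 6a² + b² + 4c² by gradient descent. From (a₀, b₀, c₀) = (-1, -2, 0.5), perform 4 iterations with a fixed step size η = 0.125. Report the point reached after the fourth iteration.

∇F = (12a, 2b, 8c)
(a₁, b₁, c₁) = (-1, -2, 0.5) − 0.125·(-12, -4, 4) = (0.5, -1.5, 0)
(a₂, b₂, c₂) = (0.5, -1.5, 0) − 0.125·(6, -3, 0) = (-0.25, -1.125, 0)
(a₃, b₃, c₃) = (-0.25, -1.125, 0) − 0.125·(-3, -2.25, 0) = (0.125, -0.84375, 0)
(a₄, b₄, c₄) = (0.125, -0.84375, 0) − 0.125·(1.5, -1.6875, 0) = (-0.0625, -0.6328125, 0)

(-0.0625, -0.6328125, 0)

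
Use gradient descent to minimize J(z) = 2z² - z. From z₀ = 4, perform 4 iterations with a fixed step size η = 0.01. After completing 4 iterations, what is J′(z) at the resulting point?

J′(z) = 4z - 1
z₁ = 4 − 0.01·15 = 3.85
z₂ = 3.85 − 0.01·14.4 = 3.706
z₃ = 3.706 − 0.01·13.824 = 3.56776
z₄ = 3.56776 − 0.01·13.27104 = 3.4350496
J′(z) at (3.4350496) = 12.7401984

12.7401984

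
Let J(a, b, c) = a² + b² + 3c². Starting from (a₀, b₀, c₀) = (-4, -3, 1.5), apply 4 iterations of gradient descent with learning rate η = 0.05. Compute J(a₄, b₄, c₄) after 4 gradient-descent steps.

11.1508043175

∇J = (2a, 2b, 6c)
(a₁, b₁, c₁) = (-4, -3, 1.5) − 0.05·(-8, -6, 9) = (-3.6, -2.7, 1.05)
(a₂, b₂, c₂) = (-3.6, -2.7, 1.05) − 0.05·(-7.2, -5.4, 6.3) = (-3.24, -2.43, 0.735)
(a₃, b₃, c₃) = (-3.24, -2.43, 0.735) − 0.05·(-6.48, -4.86, 4.41) = (-2.916, -2.187, 0.5145)
(a₄, b₄, c₄) = (-2.916, -2.187, 0.5145) − 0.05·(-5.832, -4.374, 3.087) = (-2.6244, -1.9683, 0.36015)
J(-2.6244, -1.9683, 0.36015) = 11.1508043175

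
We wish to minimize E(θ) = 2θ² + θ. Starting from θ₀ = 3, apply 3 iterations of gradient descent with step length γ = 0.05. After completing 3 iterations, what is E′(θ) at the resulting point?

6.656

E′(θ) = 4θ + 1
Step 1: E′(3) = 13; θ₁ = 3 − 0.05·13 = 2.35
Step 2: E′(2.35) = 10.4; θ₂ = 2.35 − 0.05·10.4 = 1.83
Step 3: E′(1.83) = 8.32; θ₃ = 1.83 − 0.05·8.32 = 1.414
E′(θ) at (1.414) = 6.656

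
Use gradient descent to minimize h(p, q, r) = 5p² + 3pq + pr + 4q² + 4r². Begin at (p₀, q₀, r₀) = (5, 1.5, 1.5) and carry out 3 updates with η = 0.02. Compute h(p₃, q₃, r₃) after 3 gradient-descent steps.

34.047968733184

∇h = (10p + 3q + r, 3p + 8q, p + 8r)
(p₁, q₁, r₁) = (5, 1.5, 1.5) − 0.02·(56, 27, 17) = (3.88, 0.96, 1.16)
(p₂, q₂, r₂) = (3.88, 0.96, 1.16) − 0.02·(42.84, 19.32, 13.16) = (3.0232, 0.5736, 0.8968)
(p₃, q₃, r₃) = (3.0232, 0.5736, 0.8968) − 0.02·(32.8496, 13.6584, 10.1976) = (2.366208, 0.300432, 0.692848)
h(2.366208, 0.300432, 0.692848) = 34.047968733184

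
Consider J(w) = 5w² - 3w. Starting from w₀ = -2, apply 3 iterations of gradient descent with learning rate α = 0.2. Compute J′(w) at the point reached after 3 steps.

23

J′(w) = 10w - 3
w₁ = -2 − 0.2·(-23) = 2.6
w₂ = 2.6 − 0.2·23 = -2
w₃ = -2 − 0.2·(-23) = 2.6
J′(w) at (2.6) = 23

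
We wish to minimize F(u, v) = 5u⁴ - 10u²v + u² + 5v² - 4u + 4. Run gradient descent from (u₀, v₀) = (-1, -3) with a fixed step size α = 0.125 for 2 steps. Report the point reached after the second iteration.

∇F = (20u³ - 20uv + 2u - 4, -10u² + 10v)
(u₁, v₁) = (-1, -3) − 0.125·(-86, -40) = (9.75, 2)
(u₂, v₂) = (9.75, 2) − 0.125·(18162.6875, -930.625) = (-2260.5859375, 118.328125)

(-2260.5859375, 118.328125)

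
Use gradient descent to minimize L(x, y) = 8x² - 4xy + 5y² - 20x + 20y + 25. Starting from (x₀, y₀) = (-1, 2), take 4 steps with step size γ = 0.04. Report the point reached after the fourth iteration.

∇L = (16x - 4y - 20, -4x + 10y + 20)
(x₁, y₁) = (-1, 2) − 0.04·(-44, 44) = (0.76, 0.24)
(x₂, y₂) = (0.76, 0.24) − 0.04·(-8.8, 19.36) = (1.112, -0.5344)
(x₃, y₃) = (1.112, -0.5344) − 0.04·(-0.0704, 10.208) = (1.114816, -0.94272)
(x₄, y₄) = (1.114816, -0.94272) − 0.04·(1.607936, 6.113536) = (1.05049856, -1.18726144)

(1.05049856, -1.18726144)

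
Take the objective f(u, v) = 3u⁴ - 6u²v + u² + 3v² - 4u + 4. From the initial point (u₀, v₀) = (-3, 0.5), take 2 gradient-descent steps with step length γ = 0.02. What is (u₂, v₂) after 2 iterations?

(-4.30431232, 2.660288)

∇f = (12u³ - 12uv + 2u - 4, -6u² + 6v)
(u₁, v₁) = (-3, 0.5) − 0.02·(-316, -51) = (3.32, 1.52)
(u₂, v₂) = (3.32, 1.52) − 0.02·(381.215616, -57.0144) = (-4.30431232, 2.660288)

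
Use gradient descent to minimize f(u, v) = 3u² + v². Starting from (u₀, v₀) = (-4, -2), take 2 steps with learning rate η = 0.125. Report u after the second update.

∇f = (6u, 2v)
(u₁, v₁) = (-4, -2) − 0.125·(-24, -4) = (-1, -1.5)
(u₂, v₂) = (-1, -1.5) − 0.125·(-6, -3) = (-0.25, -1.125)
u = -0.25

-0.25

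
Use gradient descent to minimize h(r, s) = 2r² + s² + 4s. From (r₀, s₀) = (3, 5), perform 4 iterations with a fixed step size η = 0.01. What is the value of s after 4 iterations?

∇h = (4r, 2s + 4)
Step 1: at (3, 5), ∇h = (12, 14) → (3, 5) − 0.01·(12, 14) = (2.88, 4.86)
Step 2: at (2.88, 4.86), ∇h = (11.52, 13.72) → (2.88, 4.86) − 0.01·(11.52, 13.72) = (2.7648, 4.7228)
Step 3: at (2.7648, 4.7228), ∇h = (11.0592, 13.4456) → (2.7648, 4.7228) − 0.01·(11.0592, 13.4456) = (2.654208, 4.588344)
Step 4: at (2.654208, 4.588344), ∇h = (10.616832, 13.176688) → (2.654208, 4.588344) − 0.01·(10.616832, 13.176688) = (2.54803968, 4.45657712)
s = 4.45657712

4.45657712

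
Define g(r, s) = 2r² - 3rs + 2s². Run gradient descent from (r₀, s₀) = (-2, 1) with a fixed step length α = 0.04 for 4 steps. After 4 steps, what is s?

∇g = (4r - 3s, -3r + 4s)
(r₁, s₁) = (-2, 1) − 0.04·(-11, 10) = (-1.56, 0.6)
(r₂, s₂) = (-1.56, 0.6) − 0.04·(-8.04, 7.08) = (-1.2384, 0.3168)
(r₃, s₃) = (-1.2384, 0.3168) − 0.04·(-5.904, 4.9824) = (-1.00224, 0.117504)
(r₄, s₄) = (-1.00224, 0.117504) − 0.04·(-4.361472, 3.476736) = (-0.82778112, -0.02156544)
s = -0.02156544

-0.02156544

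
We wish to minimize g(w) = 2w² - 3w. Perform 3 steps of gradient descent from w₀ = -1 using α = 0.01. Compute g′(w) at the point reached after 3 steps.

-6.193152

g′(w) = 4w - 3
w₁ = -1 − 0.01·(-7) = -0.93
w₂ = -0.93 − 0.01·(-6.72) = -0.8628
w₃ = -0.8628 − 0.01·(-6.4512) = -0.798288
g′(w) at (-0.798288) = -6.193152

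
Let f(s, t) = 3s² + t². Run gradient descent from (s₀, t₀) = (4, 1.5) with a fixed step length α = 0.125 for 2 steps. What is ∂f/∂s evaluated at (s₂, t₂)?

∇f = (6s, 2t)
Step 1: at (4, 1.5), ∇f = (24, 3) → (4, 1.5) − 0.125·(24, 3) = (1, 1.125)
Step 2: at (1, 1.125), ∇f = (6, 2.25) → (1, 1.125) − 0.125·(6, 2.25) = (0.25, 0.84375)
∂f/∂s at (0.25, 0.84375) = 1.5

1.5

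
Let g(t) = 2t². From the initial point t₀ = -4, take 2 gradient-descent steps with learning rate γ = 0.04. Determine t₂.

g′(t) = 4t
t₁ = -4 − 0.04·(-16) = -3.36
t₂ = -3.36 − 0.04·(-13.44) = -2.8224

-2.8224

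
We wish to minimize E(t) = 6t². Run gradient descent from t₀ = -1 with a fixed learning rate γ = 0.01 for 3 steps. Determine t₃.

-0.681472

E′(t) = 12t
Step 1: E′(-1) = -12; t₁ = -1 − 0.01·(-12) = -0.88
Step 2: E′(-0.88) = -10.56; t₂ = -0.88 − 0.01·(-10.56) = -0.7744
Step 3: E′(-0.7744) = -9.2928; t₃ = -0.7744 − 0.01·(-9.2928) = -0.681472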